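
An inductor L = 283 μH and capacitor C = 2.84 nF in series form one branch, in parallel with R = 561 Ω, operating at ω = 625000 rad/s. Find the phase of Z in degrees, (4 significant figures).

-55.43°

X_L = ωL = 176.9 Ω
X_C = 1/(ωC) = 563.4 Ω
Branch 1: Z₁ = R = 561.0 Ω
Branch 2 (series LC): Z₂ = j(X_L − X_C) = −j386.5 Ω
Parallel: Z = Z₁Z₂/(Z₁+Z₂), |Z| = 318.3 Ω, ∠Z = -55.43°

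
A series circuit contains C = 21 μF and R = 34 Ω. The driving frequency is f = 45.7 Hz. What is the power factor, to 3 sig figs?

ω = 2πf = 287.1 rad/s
X_C = 1/(ωC) = 166 Ω
Z = 34.0 − j166 Ω
|Z| = √(34.0² + 166²) = 169 Ω
∠Z = arctan(-166/34.0) = -78.4°
cos φ = cos(-78.4°) = 0.201

0.201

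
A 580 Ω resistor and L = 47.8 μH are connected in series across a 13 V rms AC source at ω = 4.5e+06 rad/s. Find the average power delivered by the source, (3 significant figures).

256 mW

X_L = ωL = 215 Ω
Z = 580 + j215 Ω
|Z| = √(580² + 215²) = 619 Ω
∠Z = arctan(215/580) = 20.3°
I = V/|Z| = 21.0 mA
P = VI cos φ = 13 × 0.0210 × cos(20.3°) = 256 mW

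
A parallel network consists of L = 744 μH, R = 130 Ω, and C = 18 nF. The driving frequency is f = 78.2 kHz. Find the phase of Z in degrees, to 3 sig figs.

ω = 2πf = 491300 rad/s
X_L = ωL = 366 Ω
X_C = 1/(ωC) = 113 Ω
Parallel: admittances add. Y = 1/R + 1/(jωL) + jωC
Y = (0.00769 + j0.00611) S
|Y| = 0.00982 S → |Z| = 1/|Y| = 102 Ω, ∠Z = −∠Y = -38.5°

-38.5°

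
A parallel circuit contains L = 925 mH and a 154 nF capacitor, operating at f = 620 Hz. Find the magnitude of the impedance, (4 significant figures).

ω = 2πf = 3896 rad/s
X_L = ωL = 3603 Ω
X_C = 1/(ωC) = 1667 Ω
Parallel: admittances add. Y = 1/(jωL) + jωC
Y = (0 + j0.0003224) S
|Y| = 0.0003224 S → |Z| = 1/|Y| = 3102 Ω, ∠Z = −∠Y = -90.00°

3102 Ω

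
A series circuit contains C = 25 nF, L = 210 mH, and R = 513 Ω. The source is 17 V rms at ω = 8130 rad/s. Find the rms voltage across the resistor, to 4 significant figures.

2.681 V

X_L = ωL = 1707 Ω
X_C = 1/(ωC) = 4920 Ω
Net reactance X = X_L − X_C = -3213 Ω
Z = 513.0 − j3213 Ω
|Z| = √(513.0² + 3213²) = 3253 Ω
I = V/|Z| = 5.225 mA
V_R = I·|Z_R| = 0.005225 × 513.0 = 2.681 V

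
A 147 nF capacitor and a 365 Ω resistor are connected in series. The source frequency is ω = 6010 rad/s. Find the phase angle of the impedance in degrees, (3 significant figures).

X_C = 1/(ωC) = 1130 Ω
Z = 365 − j1130 Ω
|Z| = √(365² + 1130²) = 1190 Ω
∠Z = arctan(-1130/365) = -72.1°

-72.1°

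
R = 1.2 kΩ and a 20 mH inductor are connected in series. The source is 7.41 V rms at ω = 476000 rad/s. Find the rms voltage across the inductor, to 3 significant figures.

7.35 V

X_L = ωL = 9520 Ω
Z = 1200 + j9520 Ω
|Z| = √(1200² + 9520²) = 9600 Ω
I = V/|Z| = 772 μA
V_L = I·|Z_L| = 0.000772 × 9520 = 7.35 V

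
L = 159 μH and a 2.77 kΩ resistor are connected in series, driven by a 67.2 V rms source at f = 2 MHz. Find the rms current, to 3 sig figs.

ω = 2πf = 1.257e+07 rad/s
X_L = ωL = 2000 Ω
Z = 2770 + j2000 Ω
|Z| = √(2770² + 2000²) = 3420 Ω
I = V/|Z| = 67.2/3420 = 19.7 mA

19.7 mA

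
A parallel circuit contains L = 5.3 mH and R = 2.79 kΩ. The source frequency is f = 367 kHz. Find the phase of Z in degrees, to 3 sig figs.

ω = 2πf = 2.306e+06 rad/s
X_L = ωL = 12200 Ω
Parallel: admittances add. Y = 1/R + 1/(jωL)
Y = (0.000358 − j8.18e-05) S
|Y| = 0.000368 S → |Z| = 1/|Y| = 2720 Ω, ∠Z = −∠Y = 12.9°

12.9°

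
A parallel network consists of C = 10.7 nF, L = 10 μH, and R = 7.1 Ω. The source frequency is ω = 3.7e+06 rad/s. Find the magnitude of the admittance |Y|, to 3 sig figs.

141 mS

X_L = ωL = 37.0 Ω
X_C = 1/(ωC) = 25.3 Ω
Parallel: admittances add. Y = 1/R + 1/(jωL) + jωC
Y = (0.141 + j0.0126) S
|Y| = 0.141 S → |Z| = 1/|Y| = 7.07 Ω, ∠Z = −∠Y = -5.10°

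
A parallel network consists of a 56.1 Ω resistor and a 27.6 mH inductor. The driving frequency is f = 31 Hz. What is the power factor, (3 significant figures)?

0.0954

ω = 2πf = 194.8 rad/s
X_L = ωL = 5.38 Ω
Parallel: admittances add. Y = 1/R + 1/(jωL)
Y = (0.0178 − j0.186) S
|Y| = 0.187 S → |Z| = 1/|Y| = 5.35 Ω, ∠Z = −∠Y = 84.5°
cos φ = cos(84.5°) = 0.0954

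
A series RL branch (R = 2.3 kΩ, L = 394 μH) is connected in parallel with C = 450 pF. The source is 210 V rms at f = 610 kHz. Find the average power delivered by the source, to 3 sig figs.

ω = 2πf = 3.833e+06 rad/s
X_L = ωL = 1510 Ω
X_C = 1/(ωC) = 580 Ω
Branch 1 (R+jX_L): Z₁ = 2300 + j1510 Ω, |Z₁| = 2750 Ω
Branch 2 (−jX_C): Z₂ = −j580 Ω
Parallel: Z = Z₁Z₂/(Z₁+Z₂), |Z| = 643 Ω, ∠Z = -78.7°
I = V/|Z| = 327 mA
P = VI cos φ = 210 × 0.327 × cos(-78.7°) = 13.4 W

13.4 W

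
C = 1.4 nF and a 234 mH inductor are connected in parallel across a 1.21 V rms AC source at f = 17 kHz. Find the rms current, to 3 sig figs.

133 μA

ω = 2πf = 106800 rad/s
X_L = ωL = 25000 Ω
X_C = 1/(ωC) = 6690 Ω
Parallel: admittances add. Y = 1/(jωL) + jωC
Y = (0 + j0.000110) S
|Y| = 0.000110 S → |Z| = 1/|Y| = 9130 Ω, ∠Z = −∠Y = -90.0°
I = V/|Z| = 1.21/9130 = 133 μA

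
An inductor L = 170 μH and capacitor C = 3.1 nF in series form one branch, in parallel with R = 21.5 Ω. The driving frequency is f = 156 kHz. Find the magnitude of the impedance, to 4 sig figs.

ω = 2πf = 980200 rad/s
X_L = ωL = 166.6 Ω
X_C = 1/(ωC) = 329.1 Ω
Branch 1: Z₁ = R = 21.50 Ω
Branch 2 (series LC): Z₂ = j(X_L − X_C) = −j162.5 Ω
Parallel: Z = Z₁Z₂/(Z₁+Z₂), |Z| = 21.31 Ω, ∠Z = -7.538°

21.31 Ω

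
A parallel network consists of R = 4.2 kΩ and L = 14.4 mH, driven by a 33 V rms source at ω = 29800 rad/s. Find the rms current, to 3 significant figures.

X_L = ωL = 429 Ω
Parallel: admittances add. Y = 1/R + 1/(jωL)
Y = (0.000238 − j0.00233) S
|Y| = 0.00234 S → |Z| = 1/|Y| = 427 Ω, ∠Z = −∠Y = 84.2°
I = V/|Z| = 33/427 = 77.3 mA

77.3 mA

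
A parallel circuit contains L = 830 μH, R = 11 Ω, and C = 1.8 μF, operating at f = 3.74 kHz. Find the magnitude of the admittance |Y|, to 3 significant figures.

91.4 mS

ω = 2πf = 23500 rad/s
X_L = ωL = 19.5 Ω
X_C = 1/(ωC) = 23.6 Ω
Parallel: admittances add. Y = 1/R + 1/(jωL) + jωC
Y = (0.0909 − j0.00897) S
|Y| = 0.0914 S → |Z| = 1/|Y| = 10.9 Ω, ∠Z = −∠Y = 5.64°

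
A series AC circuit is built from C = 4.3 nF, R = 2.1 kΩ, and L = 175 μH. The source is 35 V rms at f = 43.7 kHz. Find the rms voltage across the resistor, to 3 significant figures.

ω = 2πf = 274600 rad/s
X_L = ωL = 48.1 Ω
X_C = 1/(ωC) = 847 Ω
Net reactance X = X_L − X_C = -799 Ω
Z = 2100 − j799 Ω
|Z| = √(2100² + 799²) = 2250 Ω
I = V/|Z| = 15.6 mA
V_R = I·|Z_R| = 0.0156 × 2100 = 32.7 V

32.7 V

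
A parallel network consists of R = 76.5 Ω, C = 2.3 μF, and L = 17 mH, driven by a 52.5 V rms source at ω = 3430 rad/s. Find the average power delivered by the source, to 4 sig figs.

36.03 W

X_L = ωL = 58.31 Ω
X_C = 1/(ωC) = 126.8 Ω
Parallel: admittances add. Y = 1/R + 1/(jωL) + jωC
Y = (0.01307 − j0.009261) S
|Y| = 0.01602 S → |Z| = 1/|Y| = 62.42 Ω, ∠Z = −∠Y = 35.32°
I = V/|Z| = 841.0 mA
P = VI cos φ = 52.5 × 0.8410 × cos(35.32°) = 36.03 W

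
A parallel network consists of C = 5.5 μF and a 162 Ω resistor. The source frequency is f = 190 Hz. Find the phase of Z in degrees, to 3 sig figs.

-46.8°

ω = 2πf = 1194 rad/s
X_C = 1/(ωC) = 152 Ω
Parallel: admittances add. Y = 1/R + jωC
Y = (0.00617 + j0.00657) S
|Y| = 0.00901 S → |Z| = 1/|Y| = 111 Ω, ∠Z = −∠Y = -46.8°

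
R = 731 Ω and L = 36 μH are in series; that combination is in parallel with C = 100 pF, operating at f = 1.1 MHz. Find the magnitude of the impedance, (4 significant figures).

ω = 2πf = 6.912e+06 rad/s
X_L = ωL = 248.8 Ω
X_C = 1/(ωC) = 1447 Ω
Branch 1 (R+jX_L): Z₁ = 731.0 + j248.8 Ω, |Z₁| = 772.2 Ω
Branch 2 (−jX_C): Z₂ = −j1447 Ω
Parallel: Z = Z₁Z₂/(Z₁+Z₂), |Z| = 796.1 Ω, ∠Z = -12.59°

796.1 Ω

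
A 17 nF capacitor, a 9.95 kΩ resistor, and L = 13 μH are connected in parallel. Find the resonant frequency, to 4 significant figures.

ω₀ = 1/√(LC) = 1/√(1.3e-05 × 1.7e-08) = 2.127e+06 rad/s
f₀ = ω₀/(2π) = 338.6 kHz

338.6 kHz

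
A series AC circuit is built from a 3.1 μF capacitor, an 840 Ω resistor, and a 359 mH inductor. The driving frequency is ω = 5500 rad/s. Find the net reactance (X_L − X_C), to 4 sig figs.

X_L = ωL = 1974 Ω
X_C = 1/(ωC) = 58.65 Ω
X = 1974 − 58.65 = 1916 Ω

1916 Ω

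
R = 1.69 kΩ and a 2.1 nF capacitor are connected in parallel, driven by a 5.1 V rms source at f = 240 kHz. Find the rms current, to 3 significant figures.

ω = 2πf = 1.508e+06 rad/s
X_C = 1/(ωC) = 316 Ω
Parallel: admittances add. Y = 1/R + jωC
Y = (0.000592 + j0.00317) S
|Y| = 0.00322 S → |Z| = 1/|Y| = 310 Ω, ∠Z = −∠Y = -79.4°
I = V/|Z| = 5.1/310 = 16.4 mA

16.4 mA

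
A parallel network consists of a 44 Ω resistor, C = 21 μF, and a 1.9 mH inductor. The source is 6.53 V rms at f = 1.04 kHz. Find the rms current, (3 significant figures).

399 mA

ω = 2πf = 6535 rad/s
X_L = ωL = 12.4 Ω
X_C = 1/(ωC) = 7.29 Ω
Parallel: admittances add. Y = 1/R + 1/(jωL) + jωC
Y = (0.0227 + j0.0567) S
|Y| = 0.0611 S → |Z| = 1/|Y| = 16.4 Ω, ∠Z = −∠Y = -68.2°
I = V/|Z| = 6.53/16.4 = 399 mA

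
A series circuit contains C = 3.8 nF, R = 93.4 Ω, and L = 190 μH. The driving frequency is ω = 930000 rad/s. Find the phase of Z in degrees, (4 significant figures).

X_L = ωL = 176.7 Ω
X_C = 1/(ωC) = 283.0 Ω
Net reactance X = X_L − X_C = -106.3 Ω
Z = 93.40 − j106.3 Ω
|Z| = √(93.40² + 106.3²) = 141.5 Ω
∠Z = arctan(-106.3/93.40) = -48.69°

-48.69°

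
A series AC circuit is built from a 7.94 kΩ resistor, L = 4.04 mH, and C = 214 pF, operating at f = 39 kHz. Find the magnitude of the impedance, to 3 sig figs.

19700 Ω

ω = 2πf = 245000 rad/s
X_L = ωL = 990 Ω
X_C = 1/(ωC) = 19100 Ω
Net reactance X = X_L − X_C = -18100 Ω
Z = 7940 − j18100 Ω
|Z| = √(7940² + 18100²) = 19700 Ω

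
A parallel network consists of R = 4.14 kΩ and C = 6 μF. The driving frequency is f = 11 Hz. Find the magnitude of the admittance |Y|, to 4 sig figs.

479.9 μS

ω = 2πf = 69.12 rad/s
X_C = 1/(ωC) = 2411 Ω
Parallel: admittances add. Y = 1/R + jωC
Y = (0.0002415 + j0.0004147) S
|Y| = 0.0004799 S → |Z| = 1/|Y| = 2084 Ω, ∠Z = −∠Y = -59.78°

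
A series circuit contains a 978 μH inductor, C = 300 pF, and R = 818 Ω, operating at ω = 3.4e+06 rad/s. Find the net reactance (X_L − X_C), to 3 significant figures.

X_L = ωL = 3330 Ω
X_C = 1/(ωC) = 980 Ω
X = 3330 − 980 = 2340 Ω

2340 Ω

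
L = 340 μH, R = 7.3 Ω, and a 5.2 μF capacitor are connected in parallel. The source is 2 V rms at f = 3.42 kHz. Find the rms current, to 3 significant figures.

279 mA

ω = 2πf = 21490 rad/s
X_L = ωL = 7.31 Ω
X_C = 1/(ωC) = 8.95 Ω
Parallel: admittances add. Y = 1/R + 1/(jωL) + jωC
Y = (0.137 − j0.0251) S
|Y| = 0.139 S → |Z| = 1/|Y| = 7.18 Ω, ∠Z = −∠Y = 10.4°
I = V/|Z| = 2/7.18 = 279 mA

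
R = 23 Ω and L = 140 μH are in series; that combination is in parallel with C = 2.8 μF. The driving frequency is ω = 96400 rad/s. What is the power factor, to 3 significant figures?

0.128

X_L = ωL = 13.5 Ω
X_C = 1/(ωC) = 3.70 Ω
Branch 1 (R+jX_L): Z₁ = 23.0 + j13.5 Ω, |Z₁| = 26.7 Ω
Branch 2 (−jX_C): Z₂ = −j3.70 Ω
Parallel: Z = Z₁Z₂/(Z₁+Z₂), |Z| = 3.95 Ω, ∠Z = -82.7°
cos φ = cos(-82.7°) = 0.128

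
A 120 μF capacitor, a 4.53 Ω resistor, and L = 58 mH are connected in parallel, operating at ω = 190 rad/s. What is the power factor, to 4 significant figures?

0.9558

X_L = ωL = 11.02 Ω
X_C = 1/(ωC) = 43.86 Ω
Parallel: admittances add. Y = 1/R + 1/(jωL) + jωC
Y = (0.2208 − j0.06794) S
|Y| = 0.2310 S → |Z| = 1/|Y| = 4.330 Ω, ∠Z = −∠Y = 17.11°
cos φ = cos(17.11°) = 0.9558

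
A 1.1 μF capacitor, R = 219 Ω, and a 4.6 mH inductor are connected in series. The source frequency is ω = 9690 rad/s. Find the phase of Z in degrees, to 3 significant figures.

-12.7°

X_L = ωL = 44.6 Ω
X_C = 1/(ωC) = 93.8 Ω
Net reactance X = X_L − X_C = -49.2 Ω
Z = 219 − j49.2 Ω
|Z| = √(219² + 49.2²) = 224 Ω
∠Z = arctan(-49.2/219) = -12.7°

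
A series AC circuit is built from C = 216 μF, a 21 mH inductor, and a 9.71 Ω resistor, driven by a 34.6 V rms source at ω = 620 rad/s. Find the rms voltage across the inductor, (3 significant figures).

X_L = ωL = 13.0 Ω
X_C = 1/(ωC) = 7.47 Ω
Net reactance X = X_L − X_C = 5.55 Ω
Z = 9.71 + j5.55 Ω
|Z| = √(9.71² + 5.55²) = 11.2 Ω
I = V/|Z| = 3.09 A
V_L = I·|Z_L| = 3.09 × 13.0 = 40.3 V

40.3 V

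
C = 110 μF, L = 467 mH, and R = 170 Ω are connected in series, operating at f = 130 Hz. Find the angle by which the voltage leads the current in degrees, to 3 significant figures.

ω = 2πf = 816.8 rad/s
X_L = ωL = 381 Ω
X_C = 1/(ωC) = 11.1 Ω
Net reactance X = X_L − X_C = 370 Ω
Z = 170 + j370 Ω
|Z| = √(170² + 370²) = 407 Ω
∠Z = arctan(370/170) = 65.3°

65.3°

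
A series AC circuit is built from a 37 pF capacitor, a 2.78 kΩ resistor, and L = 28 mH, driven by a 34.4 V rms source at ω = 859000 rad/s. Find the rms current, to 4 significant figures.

4.346 mA

X_L = ωL = 24050 Ω
X_C = 1/(ωC) = 31460 Ω
Net reactance X = X_L − X_C = -7411 Ω
Z = 2780 − j7411 Ω
|Z| = √(2780² + 7411²) = 7916 Ω
I = V/|Z| = 34.4/7916 = 4.346 mA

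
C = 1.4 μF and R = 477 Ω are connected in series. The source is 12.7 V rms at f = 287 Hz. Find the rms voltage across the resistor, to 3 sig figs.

ω = 2πf = 1803 rad/s
X_C = 1/(ωC) = 396 Ω
Z = 477 − j396 Ω
|Z| = √(477² + 396²) = 620 Ω
I = V/|Z| = 20.5 mA
V_R = I·|Z_R| = 0.0205 × 477 = 9.77 V

9.77 V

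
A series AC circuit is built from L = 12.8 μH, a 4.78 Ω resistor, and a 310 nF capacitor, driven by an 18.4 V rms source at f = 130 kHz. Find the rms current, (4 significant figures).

2.279 A

ω = 2πf = 816800 rad/s
X_L = ωL = 10.46 Ω
X_C = 1/(ωC) = 3.949 Ω
Net reactance X = X_L − X_C = 6.506 Ω
Z = 4.780 + j6.506 Ω
|Z| = √(4.780² + 6.506²) = 8.073 Ω
I = V/|Z| = 18.4/8.073 = 2.279 A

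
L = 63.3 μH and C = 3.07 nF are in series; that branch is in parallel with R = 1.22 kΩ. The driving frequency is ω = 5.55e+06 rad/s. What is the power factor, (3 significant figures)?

0.233

X_L = ωL = 351 Ω
X_C = 1/(ωC) = 58.7 Ω
Branch 1: Z₁ = R = 1220 Ω
Branch 2 (series LC): Z₂ = j(X_L − X_C) = j293 Ω
Parallel: Z = Z₁Z₂/(Z₁+Z₂), |Z| = 285 Ω, ∠Z = 76.5°
cos φ = cos(76.5°) = 0.233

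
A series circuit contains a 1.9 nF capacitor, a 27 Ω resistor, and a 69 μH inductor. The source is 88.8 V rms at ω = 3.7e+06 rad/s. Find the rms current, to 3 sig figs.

764 mA

X_L = ωL = 255 Ω
X_C = 1/(ωC) = 142 Ω
Net reactance X = X_L − X_C = 113 Ω
Z = 27.0 + j113 Ω
|Z| = √(27.0² + 113²) = 116 Ω
I = V/|Z| = 88.8/116 = 764 mA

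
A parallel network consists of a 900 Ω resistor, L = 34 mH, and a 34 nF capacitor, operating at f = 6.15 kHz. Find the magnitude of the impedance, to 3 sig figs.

ω = 2πf = 38640 rad/s
X_L = ωL = 1310 Ω
X_C = 1/(ωC) = 761 Ω
Parallel: admittances add. Y = 1/R + 1/(jωL) + jωC
Y = (0.00111 + j0.000553) S
|Y| = 0.00124 S → |Z| = 1/|Y| = 806 Ω, ∠Z = −∠Y = -26.4°

806 Ω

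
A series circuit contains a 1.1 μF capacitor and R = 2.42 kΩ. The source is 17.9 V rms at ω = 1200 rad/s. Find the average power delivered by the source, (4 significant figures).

120.6 mW

X_C = 1/(ωC) = 757.6 Ω
Z = 2420 − j757.6 Ω
|Z| = √(2420² + 757.6²) = 2536 Ω
∠Z = arctan(-757.6/2420) = -17.38°
I = V/|Z| = 7.059 mA
P = VI cos φ = 17.9 × 0.007059 × cos(-17.38°) = 120.6 mW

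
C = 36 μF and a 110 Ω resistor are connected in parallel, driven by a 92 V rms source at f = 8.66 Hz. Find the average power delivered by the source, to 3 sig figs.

76.9 W

ω = 2πf = 54.41 rad/s
X_C = 1/(ωC) = 511 Ω
Parallel: admittances add. Y = 1/R + jωC
Y = (0.00909 + j0.00196) S
|Y| = 0.00930 S → |Z| = 1/|Y| = 108 Ω, ∠Z = −∠Y = -12.2°
I = V/|Z| = 856 mA
P = VI cos φ = 92 × 0.856 × cos(-12.2°) = 76.9 W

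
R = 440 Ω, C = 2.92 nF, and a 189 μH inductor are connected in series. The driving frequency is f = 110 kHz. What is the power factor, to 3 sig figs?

ω = 2πf = 691200 rad/s
X_L = ωL = 131 Ω
X_C = 1/(ωC) = 496 Ω
Net reactance X = X_L − X_C = -365 Ω
Z = 440 − j365 Ω
|Z| = √(440² + 365²) = 572 Ω
∠Z = arctan(-365/440) = -39.7°
cos φ = cos(-39.7°) = 0.770

0.770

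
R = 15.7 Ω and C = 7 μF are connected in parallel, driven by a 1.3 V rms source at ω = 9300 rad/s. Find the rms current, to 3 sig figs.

X_C = 1/(ωC) = 15.4 Ω
Parallel: admittances add. Y = 1/R + jωC
Y = (0.0637 + j0.0651) S
|Y| = 0.0911 S → |Z| = 1/|Y| = 11.0 Ω, ∠Z = −∠Y = -45.6°
I = V/|Z| = 1.3/11.0 = 118 mA

118 mA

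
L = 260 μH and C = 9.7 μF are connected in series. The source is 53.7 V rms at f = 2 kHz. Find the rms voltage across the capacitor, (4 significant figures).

ω = 2πf = 12570 rad/s
X_L = ωL = 3.267 Ω
X_C = 1/(ωC) = 8.204 Ω
Net reactance X = X_L − X_C = -4.937 Ω
Z = − j4.937 Ω
|Z| = √(0² + 4.937²) = 4.937 Ω
I = V/|Z| = 10.88 A
V_C = I·|Z_C| = 10.88 × 8.204 = 89.24 V

89.24 V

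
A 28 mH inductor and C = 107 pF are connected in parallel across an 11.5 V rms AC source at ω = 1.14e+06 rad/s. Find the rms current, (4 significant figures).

X_L = ωL = 31920 Ω
X_C = 1/(ωC) = 8198 Ω
Parallel: admittances add. Y = 1/(jωL) + jωC
Y = (0 + j9.065e-05) S
|Y| = 9.065e-05 S → |Z| = 1/|Y| = 11030 Ω, ∠Z = −∠Y = -90.00°
I = V/|Z| = 11.5/11030 = 1.042 mA

1.042 mA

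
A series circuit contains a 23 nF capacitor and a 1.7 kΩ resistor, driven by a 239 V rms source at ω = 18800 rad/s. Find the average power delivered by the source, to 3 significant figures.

11.8 W

X_C = 1/(ωC) = 2310 Ω
Z = 1700 − j2310 Ω
|Z| = √(1700² + 2310²) = 2870 Ω
∠Z = arctan(-2310/1700) = -53.7°
I = V/|Z| = 83.3 mA
P = VI cos φ = 239 × 0.0833 × cos(-53.7°) = 11.8 W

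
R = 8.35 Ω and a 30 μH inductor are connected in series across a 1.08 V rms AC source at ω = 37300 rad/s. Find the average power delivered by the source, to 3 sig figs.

X_L = ωL = 1.12 Ω
Z = 8.35 + j1.12 Ω
|Z| = √(8.35² + 1.12²) = 8.42 Ω
∠Z = arctan(1.12/8.35) = 7.63°
I = V/|Z| = 128 mA
P = VI cos φ = 1.08 × 0.128 × cos(7.63°) = 137 mW

137 mW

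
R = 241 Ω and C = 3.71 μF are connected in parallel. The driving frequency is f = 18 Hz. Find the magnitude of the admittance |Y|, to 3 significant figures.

ω = 2πf = 113.1 rad/s
X_C = 1/(ωC) = 2380 Ω
Parallel: admittances add. Y = 1/R + jωC
Y = (0.00415 + j0.000420) S
|Y| = 0.00417 S → |Z| = 1/|Y| = 240 Ω, ∠Z = −∠Y = -5.77°

4.17 mS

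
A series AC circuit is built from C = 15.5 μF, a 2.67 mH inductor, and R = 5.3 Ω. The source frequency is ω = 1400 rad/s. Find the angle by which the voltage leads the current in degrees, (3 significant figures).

-82.9°

X_L = ωL = 3.74 Ω
X_C = 1/(ωC) = 46.1 Ω
Net reactance X = X_L − X_C = -42.3 Ω
Z = 5.30 − j42.3 Ω
|Z| = √(5.30² + 42.3²) = 42.7 Ω
∠Z = arctan(-42.3/5.30) = -82.9°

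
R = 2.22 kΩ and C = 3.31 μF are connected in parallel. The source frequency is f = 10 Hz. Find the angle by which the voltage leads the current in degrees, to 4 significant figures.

ω = 2πf = 62.83 rad/s
X_C = 1/(ωC) = 4808 Ω
Parallel: admittances add. Y = 1/R + jωC
Y = (0.0004505 + j0.0002080) S
|Y| = 0.0004961 S → |Z| = 1/|Y| = 2016 Ω, ∠Z = −∠Y = -24.78°

-24.78°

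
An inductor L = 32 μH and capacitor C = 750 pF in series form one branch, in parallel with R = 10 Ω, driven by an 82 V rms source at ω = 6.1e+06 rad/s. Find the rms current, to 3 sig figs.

X_L = ωL = 195 Ω
X_C = 1/(ωC) = 219 Ω
Branch 1: Z₁ = R = 10.0 Ω
Branch 2 (series LC): Z₂ = j(X_L − X_C) = −j23.4 Ω
Parallel: Z = Z₁Z₂/(Z₁+Z₂), |Z| = 9.19 Ω, ∠Z = -23.2°
I = V/|Z| = 82/9.19 = 8.92 A

8.92 A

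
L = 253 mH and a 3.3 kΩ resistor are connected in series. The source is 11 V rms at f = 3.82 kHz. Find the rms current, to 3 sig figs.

1.59 mA

ω = 2πf = 24000 rad/s
X_L = ωL = 6070 Ω
Z = 3300 + j6070 Ω
|Z| = √(3300² + 6070²) = 6910 Ω
I = V/|Z| = 11/6910 = 1.59 mA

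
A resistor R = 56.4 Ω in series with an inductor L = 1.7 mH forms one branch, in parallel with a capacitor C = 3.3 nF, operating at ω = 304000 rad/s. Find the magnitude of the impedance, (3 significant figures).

X_L = ωL = 517 Ω
X_C = 1/(ωC) = 997 Ω
Branch 1 (R+jX_L): Z₁ = 56.4 + j517 Ω, |Z₁| = 520 Ω
Branch 2 (−jX_C): Z₂ = −j997 Ω
Parallel: Z = Z₁Z₂/(Z₁+Z₂), |Z| = 1070 Ω, ∠Z = 77.1°

1070 Ω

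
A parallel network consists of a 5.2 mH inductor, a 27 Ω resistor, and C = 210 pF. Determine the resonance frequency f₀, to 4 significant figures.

ω₀ = 1/√(LC) = 1/√(0.0052 × 2.1e-10) = 956900 rad/s
f₀ = ω₀/(2π) = 152.3 kHz

152.3 kHz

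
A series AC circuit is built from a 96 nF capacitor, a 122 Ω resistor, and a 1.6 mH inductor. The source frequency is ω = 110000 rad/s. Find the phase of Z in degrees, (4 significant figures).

33.68°

X_L = ωL = 176.0 Ω
X_C = 1/(ωC) = 94.70 Ω
Net reactance X = X_L − X_C = 81.30 Ω
Z = 122.0 + j81.30 Ω
|Z| = √(122.0² + 81.30²) = 146.6 Ω
∠Z = arctan(81.30/122.0) = 33.68°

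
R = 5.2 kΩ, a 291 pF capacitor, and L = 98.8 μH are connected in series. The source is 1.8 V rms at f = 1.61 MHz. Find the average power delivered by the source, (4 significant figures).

ω = 2πf = 1.012e+07 rad/s
X_L = ωL = 999.5 Ω
X_C = 1/(ωC) = 339.7 Ω
Net reactance X = X_L − X_C = 659.7 Ω
Z = 5200 + j659.7 Ω
|Z| = √(5200² + 659.7²) = 5242 Ω
∠Z = arctan(659.7/5200) = 7.231°
I = V/|Z| = 343.4 μA
P = VI cos φ = 1.8 × 0.0003434 × cos(7.231°) = 613.2 μW

613.2 μW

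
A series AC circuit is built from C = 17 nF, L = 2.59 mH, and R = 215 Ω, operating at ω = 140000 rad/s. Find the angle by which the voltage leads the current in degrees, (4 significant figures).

-14.99°

X_L = ωL = 362.6 Ω
X_C = 1/(ωC) = 420.2 Ω
Net reactance X = X_L − X_C = -57.57 Ω
Z = 215.0 − j57.57 Ω
|Z| = √(215.0² + 57.57²) = 222.6 Ω
∠Z = arctan(-57.57/215.0) = -14.99°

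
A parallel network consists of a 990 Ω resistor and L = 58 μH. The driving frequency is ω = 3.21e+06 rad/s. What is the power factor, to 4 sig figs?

X_L = ωL = 186.2 Ω
Parallel: admittances add. Y = 1/R + 1/(jωL)
Y = (0.001010 − j0.005371) S
|Y| = 0.005465 S → |Z| = 1/|Y| = 183.0 Ω, ∠Z = −∠Y = 79.35°
cos φ = cos(79.35°) = 0.1848

0.1848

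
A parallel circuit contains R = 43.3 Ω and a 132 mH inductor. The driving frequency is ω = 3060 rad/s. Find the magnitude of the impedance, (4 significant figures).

43.05 Ω

X_L = ωL = 403.9 Ω
Parallel: admittances add. Y = 1/R + 1/(jωL)
Y = (0.02309 − j0.002476) S
|Y| = 0.02323 S → |Z| = 1/|Y| = 43.05 Ω, ∠Z = −∠Y = 6.119°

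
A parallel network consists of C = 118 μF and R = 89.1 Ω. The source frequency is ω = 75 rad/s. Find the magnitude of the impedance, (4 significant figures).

X_C = 1/(ωC) = 113.0 Ω
Parallel: admittances add. Y = 1/R + jωC
Y = (0.01122 + j0.008850) S
|Y| = 0.01429 S → |Z| = 1/|Y| = 69.96 Ω, ∠Z = −∠Y = -38.26°

69.96 Ω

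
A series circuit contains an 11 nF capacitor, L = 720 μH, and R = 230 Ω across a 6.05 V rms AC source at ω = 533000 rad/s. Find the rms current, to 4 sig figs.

19.29 mA

X_L = ωL = 383.8 Ω
X_C = 1/(ωC) = 170.6 Ω
Net reactance X = X_L − X_C = 213.2 Ω
Z = 230.0 + j213.2 Ω
|Z| = √(230.0² + 213.2²) = 313.6 Ω
I = V/|Z| = 6.05/313.6 = 19.29 mA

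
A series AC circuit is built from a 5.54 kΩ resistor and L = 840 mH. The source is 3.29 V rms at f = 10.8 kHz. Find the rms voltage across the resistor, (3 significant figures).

0.318 V

ω = 2πf = 67860 rad/s
X_L = ωL = 57000 Ω
Z = 5540 + j57000 Ω
|Z| = √(5540² + 57000²) = 57300 Ω
I = V/|Z| = 57.4 μA
V_R = I·|Z_R| = 5.74e-05 × 5540 = 0.318 V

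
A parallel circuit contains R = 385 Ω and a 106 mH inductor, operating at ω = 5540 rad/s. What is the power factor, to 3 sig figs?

0.836

X_L = ωL = 587 Ω
Parallel: admittances add. Y = 1/R + 1/(jωL)
Y = (0.00260 − j0.00170) S
|Y| = 0.00311 S → |Z| = 1/|Y| = 322 Ω, ∠Z = −∠Y = 33.2°
cos φ = cos(33.2°) = 0.836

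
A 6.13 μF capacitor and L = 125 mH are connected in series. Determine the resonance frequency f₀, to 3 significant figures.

182 Hz

ω₀ = 1/√(LC) = 1/√(0.125 × 6.13e-06) = 1142 rad/s
f₀ = ω₀/(2π) = 182 Hz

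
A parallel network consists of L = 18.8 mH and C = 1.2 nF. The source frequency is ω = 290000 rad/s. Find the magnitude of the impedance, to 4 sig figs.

6076 Ω

X_L = ωL = 5452 Ω
X_C = 1/(ωC) = 2874 Ω
Parallel: admittances add. Y = 1/(jωL) + jωC
Y = (0 + j0.0001646) S
|Y| = 0.0001646 S → |Z| = 1/|Y| = 6076 Ω, ∠Z = −∠Y = -90.00°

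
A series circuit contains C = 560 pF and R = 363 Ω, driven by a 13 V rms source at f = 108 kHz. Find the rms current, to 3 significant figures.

4.89 mA

ω = 2πf = 678600 rad/s
X_C = 1/(ωC) = 2630 Ω
Z = 363 − j2630 Ω
|Z| = √(363² + 2630²) = 2660 Ω
I = V/|Z| = 13/2660 = 4.89 mA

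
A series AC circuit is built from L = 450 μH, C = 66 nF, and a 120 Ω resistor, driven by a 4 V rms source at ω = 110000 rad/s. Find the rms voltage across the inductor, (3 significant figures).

1.33 V

X_L = ωL = 49.5 Ω
X_C = 1/(ωC) = 138 Ω
Net reactance X = X_L − X_C = -88.2 Ω
Z = 120 − j88.2 Ω
|Z| = √(120² + 88.2²) = 149 Ω
I = V/|Z| = 26.9 mA
V_L = I·|Z_L| = 0.0269 × 49.5 = 1.33 V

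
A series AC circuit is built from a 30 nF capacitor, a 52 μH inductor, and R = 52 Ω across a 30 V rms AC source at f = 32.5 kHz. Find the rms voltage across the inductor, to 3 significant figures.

1.98 V

ω = 2πf = 204200 rad/s
X_L = ωL = 10.6 Ω
X_C = 1/(ωC) = 163 Ω
Net reactance X = X_L − X_C = -153 Ω
Z = 52.0 − j153 Ω
|Z| = √(52.0² + 153²) = 161 Ω
I = V/|Z| = 186 mA
V_L = I·|Z_L| = 0.186 × 10.6 = 1.98 V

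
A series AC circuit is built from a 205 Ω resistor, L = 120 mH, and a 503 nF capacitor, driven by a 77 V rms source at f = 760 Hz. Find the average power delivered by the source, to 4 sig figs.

ω = 2πf = 4775 rad/s
X_L = ωL = 573.0 Ω
X_C = 1/(ωC) = 416.3 Ω
Net reactance X = X_L − X_C = 156.7 Ω
Z = 205.0 + j156.7 Ω
|Z| = √(205.0² + 156.7²) = 258.0 Ω
∠Z = arctan(156.7/205.0) = 37.39°
I = V/|Z| = 298.4 mA
P = VI cos φ = 77 × 0.2984 × cos(37.39°) = 18.26 W

18.26 W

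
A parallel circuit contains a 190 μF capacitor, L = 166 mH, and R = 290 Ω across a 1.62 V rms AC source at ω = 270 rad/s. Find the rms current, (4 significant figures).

X_L = ωL = 44.82 Ω
X_C = 1/(ωC) = 19.49 Ω
Parallel: admittances add. Y = 1/R + 1/(jωL) + jωC
Y = (0.003448 + j0.02899) S
|Y| = 0.02919 S → |Z| = 1/|Y| = 34.25 Ω, ∠Z = −∠Y = -83.22°
I = V/|Z| = 1.62/34.25 = 47.29 mA

47.29 mA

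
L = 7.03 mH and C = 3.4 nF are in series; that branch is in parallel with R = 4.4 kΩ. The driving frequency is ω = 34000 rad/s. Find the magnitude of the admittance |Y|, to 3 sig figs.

256 μS

X_L = ωL = 239 Ω
X_C = 1/(ωC) = 8650 Ω
Branch 1: Z₁ = R = 4400 Ω
Branch 2 (series LC): Z₂ = j(X_L − X_C) = −j8410 Ω
Parallel: Z = Z₁Z₂/(Z₁+Z₂), |Z| = 3900 Ω, ∠Z = -27.6°
|Y| = 1/|Z| = 256 μS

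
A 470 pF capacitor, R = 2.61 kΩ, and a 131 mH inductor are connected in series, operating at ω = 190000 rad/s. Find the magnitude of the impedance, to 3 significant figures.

X_L = ωL = 24900 Ω
X_C = 1/(ωC) = 11200 Ω
Net reactance X = X_L − X_C = 13700 Ω
Z = 2610 + j13700 Ω
|Z| = √(2610² + 13700²) = 13900 Ω

13900 Ω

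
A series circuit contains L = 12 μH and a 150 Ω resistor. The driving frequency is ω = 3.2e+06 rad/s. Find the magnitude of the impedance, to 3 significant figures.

X_L = ωL = 38.4 Ω
Z = 150 + j38.4 Ω
|Z| = √(150² + 38.4²) = 155 Ω

155 Ω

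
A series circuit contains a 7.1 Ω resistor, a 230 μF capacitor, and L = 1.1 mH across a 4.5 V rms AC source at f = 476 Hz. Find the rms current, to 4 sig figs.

ω = 2πf = 2991 rad/s
X_L = ωL = 3.290 Ω
X_C = 1/(ωC) = 1.454 Ω
Net reactance X = X_L − X_C = 1.836 Ω
Z = 7.100 + j1.836 Ω
|Z| = √(7.100² + 1.836²) = 7.334 Ω
I = V/|Z| = 4.5/7.334 = 613.6 mA

613.6 mA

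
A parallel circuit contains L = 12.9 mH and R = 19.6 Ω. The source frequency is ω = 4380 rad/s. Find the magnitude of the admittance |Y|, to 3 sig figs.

54.0 mS

X_L = ωL = 56.5 Ω
Parallel: admittances add. Y = 1/R + 1/(jωL)
Y = (0.0510 − j0.0177) S
|Y| = 0.0540 S → |Z| = 1/|Y| = 18.5 Ω, ∠Z = −∠Y = 19.1°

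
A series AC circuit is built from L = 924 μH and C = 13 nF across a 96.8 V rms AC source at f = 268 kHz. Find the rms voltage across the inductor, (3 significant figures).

99.7 V

ω = 2πf = 1.684e+06 rad/s
X_L = ωL = 1560 Ω
X_C = 1/(ωC) = 45.7 Ω
Net reactance X = X_L − X_C = 1510 Ω
Z = j1510 Ω
|Z| = √(0² + 1510²) = 1510 Ω
I = V/|Z| = 64.1 mA
V_L = I·|Z_L| = 0.0641 × 1560 = 99.7 V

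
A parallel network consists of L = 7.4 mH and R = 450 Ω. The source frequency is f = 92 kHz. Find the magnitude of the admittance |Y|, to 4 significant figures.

2.234 mS

ω = 2πf = 578100 rad/s
X_L = ωL = 4278 Ω
Parallel: admittances add. Y = 1/R + 1/(jωL)
Y = (0.002222 − j0.0002338) S
|Y| = 0.002234 S → |Z| = 1/|Y| = 447.5 Ω, ∠Z = −∠Y = 6.005°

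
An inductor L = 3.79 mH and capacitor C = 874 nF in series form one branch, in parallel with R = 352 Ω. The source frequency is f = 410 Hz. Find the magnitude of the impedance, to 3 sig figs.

ω = 2πf = 2576 rad/s
X_L = ωL = 9.76 Ω
X_C = 1/(ωC) = 444 Ω
Branch 1: Z₁ = R = 352 Ω
Branch 2 (series LC): Z₂ = j(X_L − X_C) = −j434 Ω
Parallel: Z = Z₁Z₂/(Z₁+Z₂), |Z| = 273 Ω, ∠Z = -39.0°

273 Ω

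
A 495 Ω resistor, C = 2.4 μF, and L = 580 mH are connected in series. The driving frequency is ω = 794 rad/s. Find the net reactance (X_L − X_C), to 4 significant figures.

-64.25 Ω

X_L = ωL = 460.5 Ω
X_C = 1/(ωC) = 524.8 Ω
X = 460.5 − 524.8 = -64.25 Ω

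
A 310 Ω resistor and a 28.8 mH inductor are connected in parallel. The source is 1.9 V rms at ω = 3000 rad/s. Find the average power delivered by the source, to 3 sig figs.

11.6 mW

X_L = ωL = 86.4 Ω
Parallel: admittances add. Y = 1/R + 1/(jωL)
Y = (0.00323 − j0.0116) S
|Y| = 0.0120 S → |Z| = 1/|Y| = 83.2 Ω, ∠Z = −∠Y = 74.4°
I = V/|Z| = 22.8 mA
P = VI cos φ = 1.9 × 0.0228 × cos(74.4°) = 11.6 mW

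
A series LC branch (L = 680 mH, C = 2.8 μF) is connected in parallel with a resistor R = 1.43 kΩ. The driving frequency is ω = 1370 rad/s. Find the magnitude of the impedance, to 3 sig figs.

607 Ω

X_L = ωL = 932 Ω
X_C = 1/(ωC) = 261 Ω
Branch 1: Z₁ = R = 1430 Ω
Branch 2 (series LC): Z₂ = j(X_L − X_C) = j671 Ω
Parallel: Z = Z₁Z₂/(Z₁+Z₂), |Z| = 607 Ω, ∠Z = 64.9°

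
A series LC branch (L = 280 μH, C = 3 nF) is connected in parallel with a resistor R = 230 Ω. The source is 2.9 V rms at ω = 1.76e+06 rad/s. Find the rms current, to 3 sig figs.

X_L = ωL = 493 Ω
X_C = 1/(ωC) = 189 Ω
Branch 1: Z₁ = R = 230 Ω
Branch 2 (series LC): Z₂ = j(X_L − X_C) = j303 Ω
Parallel: Z = Z₁Z₂/(Z₁+Z₂), |Z| = 183 Ω, ∠Z = 37.2°
I = V/|Z| = 2.9/183 = 15.8 mA

15.8 mA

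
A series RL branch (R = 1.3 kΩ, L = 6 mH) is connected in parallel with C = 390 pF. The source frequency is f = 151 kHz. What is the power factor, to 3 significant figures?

0.185

ω = 2πf = 948800 rad/s
X_L = ωL = 5690 Ω
X_C = 1/(ωC) = 2700 Ω
Branch 1 (R+jX_L): Z₁ = 1300 + j5690 Ω, |Z₁| = 5840 Ω
Branch 2 (−jX_C): Z₂ = −j2700 Ω
Parallel: Z = Z₁Z₂/(Z₁+Z₂), |Z| = 4840 Ω, ∠Z = -79.4°
cos φ = cos(-79.4°) = 0.185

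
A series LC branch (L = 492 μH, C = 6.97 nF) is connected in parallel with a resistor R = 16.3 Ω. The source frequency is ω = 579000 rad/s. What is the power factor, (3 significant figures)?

X_L = ωL = 285 Ω
X_C = 1/(ωC) = 248 Ω
Branch 1: Z₁ = R = 16.3 Ω
Branch 2 (series LC): Z₂ = j(X_L − X_C) = j37.1 Ω
Parallel: Z = Z₁Z₂/(Z₁+Z₂), |Z| = 14.9 Ω, ∠Z = 23.7°
cos φ = cos(23.7°) = 0.915

0.915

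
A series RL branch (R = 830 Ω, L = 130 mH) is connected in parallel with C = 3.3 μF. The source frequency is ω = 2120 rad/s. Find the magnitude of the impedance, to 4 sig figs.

X_L = ωL = 275.6 Ω
X_C = 1/(ωC) = 142.9 Ω
Branch 1 (R+jX_L): Z₁ = 830.0 + j275.6 Ω, |Z₁| = 874.6 Ω
Branch 2 (−jX_C): Z₂ = −j142.9 Ω
Parallel: Z = Z₁Z₂/(Z₁+Z₂), |Z| = 148.7 Ω, ∠Z = -80.71°

148.7 Ω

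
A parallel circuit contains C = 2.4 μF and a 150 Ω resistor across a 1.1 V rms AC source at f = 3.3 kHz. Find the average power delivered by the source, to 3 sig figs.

ω = 2πf = 20730 rad/s
X_C = 1/(ωC) = 20.1 Ω
Parallel: admittances add. Y = 1/R + jωC
Y = (0.00667 + j0.0498) S
|Y| = 0.0502 S → |Z| = 1/|Y| = 19.9 Ω, ∠Z = −∠Y = -82.4°
I = V/|Z| = 55.2 mA
P = VI cos φ = 1.1 × 0.0552 × cos(-82.4°) = 8.07 mW

8.07 mW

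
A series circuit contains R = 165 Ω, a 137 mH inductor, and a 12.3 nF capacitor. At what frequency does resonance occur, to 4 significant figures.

3.877 kHz

ω₀ = 1/√(LC) = 1/√(0.137 × 1.23e-08) = 24360 rad/s
f₀ = ω₀/(2π) = 3.877 kHz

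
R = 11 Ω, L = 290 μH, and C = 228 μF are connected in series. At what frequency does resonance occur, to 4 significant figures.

618.9 Hz

ω₀ = 1/√(LC) = 1/√(0.00029 × 0.000228) = 3889 rad/s
f₀ = ω₀/(2π) = 618.9 Hz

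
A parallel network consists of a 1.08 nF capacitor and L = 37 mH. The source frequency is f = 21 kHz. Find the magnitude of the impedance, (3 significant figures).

16000 Ω

ω = 2πf = 131900 rad/s
X_L = ωL = 4880 Ω
X_C = 1/(ωC) = 7020 Ω
Parallel: admittances add. Y = 1/(jωL) + jωC
Y = (0 − j6.23e-05) S
|Y| = 6.23e-05 S → |Z| = 1/|Y| = 16000 Ω, ∠Z = −∠Y = 90.0°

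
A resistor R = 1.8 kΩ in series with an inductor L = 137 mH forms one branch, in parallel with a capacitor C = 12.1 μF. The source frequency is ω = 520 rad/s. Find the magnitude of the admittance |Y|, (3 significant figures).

X_L = ωL = 71.2 Ω
X_C = 1/(ωC) = 159 Ω
Branch 1 (R+jX_L): Z₁ = 1800 + j71.2 Ω, |Z₁| = 1800 Ω
Branch 2 (−jX_C): Z₂ = −j159 Ω
Parallel: Z = Z₁Z₂/(Z₁+Z₂), |Z| = 159 Ω, ∠Z = -84.9°
|Y| = 1/|Z| = 6.29 mS

6.29 mS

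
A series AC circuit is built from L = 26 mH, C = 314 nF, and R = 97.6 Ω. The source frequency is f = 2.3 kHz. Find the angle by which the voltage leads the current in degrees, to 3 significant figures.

57.9°

ω = 2πf = 14450 rad/s
X_L = ωL = 376 Ω
X_C = 1/(ωC) = 220 Ω
Net reactance X = X_L − X_C = 155 Ω
Z = 97.6 + j155 Ω
|Z| = √(97.6² + 155²) = 183 Ω
∠Z = arctan(155/97.6) = 57.9°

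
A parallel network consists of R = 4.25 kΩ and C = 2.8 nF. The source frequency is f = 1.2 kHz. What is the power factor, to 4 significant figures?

ω = 2πf = 7540 rad/s
X_C = 1/(ωC) = 47370 Ω
Parallel: admittances add. Y = 1/R + jωC
Y = (0.0002353 + j2.111e-05) S
|Y| = 0.0002362 S → |Z| = 1/|Y| = 4233 Ω, ∠Z = −∠Y = -5.127°
cos φ = cos(-5.127°) = 0.9960

0.9960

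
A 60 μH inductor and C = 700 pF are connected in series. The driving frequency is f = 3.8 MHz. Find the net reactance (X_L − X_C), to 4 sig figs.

1373 Ω

ω = 2πf = 2.388e+07 rad/s
X_L = ωL = 1433 Ω
X_C = 1/(ωC) = 59.83 Ω
X = 1433 − 59.83 = 1373 Ω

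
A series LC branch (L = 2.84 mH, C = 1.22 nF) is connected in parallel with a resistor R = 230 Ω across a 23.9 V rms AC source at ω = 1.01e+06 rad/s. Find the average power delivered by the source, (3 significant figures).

2.48 W

X_L = ωL = 2870 Ω
X_C = 1/(ωC) = 812 Ω
Branch 1: Z₁ = R = 230 Ω
Branch 2 (series LC): Z₂ = j(X_L − X_C) = j2060 Ω
Parallel: Z = Z₁Z₂/(Z₁+Z₂), |Z| = 229 Ω, ∠Z = 6.38°
I = V/|Z| = 105 mA
P = VI cos φ = 23.9 × 0.105 × cos(6.38°) = 2.48 W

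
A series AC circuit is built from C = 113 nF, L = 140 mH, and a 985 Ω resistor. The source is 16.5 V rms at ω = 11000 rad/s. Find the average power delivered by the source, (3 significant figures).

X_L = ωL = 1540 Ω
X_C = 1/(ωC) = 805 Ω
Net reactance X = X_L − X_C = 735 Ω
Z = 985 + j735 Ω
|Z| = √(985² + 735²) = 1230 Ω
∠Z = arctan(735/985) = 36.7°
I = V/|Z| = 13.4 mA
P = VI cos φ = 16.5 × 0.0134 × cos(36.7°) = 177 mW

177 mW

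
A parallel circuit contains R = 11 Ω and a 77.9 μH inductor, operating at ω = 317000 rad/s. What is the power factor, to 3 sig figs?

X_L = ωL = 24.7 Ω
Parallel: admittances add. Y = 1/R + 1/(jωL)
Y = (0.0909 − j0.0405) S
|Y| = 0.0995 S → |Z| = 1/|Y| = 10.0 Ω, ∠Z = −∠Y = 24.0°
cos φ = cos(24.0°) = 0.913

0.913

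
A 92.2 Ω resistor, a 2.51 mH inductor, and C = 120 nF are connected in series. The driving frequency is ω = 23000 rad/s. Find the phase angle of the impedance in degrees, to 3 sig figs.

X_L = ωL = 57.7 Ω
X_C = 1/(ωC) = 362 Ω
Net reactance X = X_L − X_C = -305 Ω
Z = 92.2 − j305 Ω
|Z| = √(92.2² + 305²) = 318 Ω
∠Z = arctan(-305/92.2) = -73.2°

-73.2°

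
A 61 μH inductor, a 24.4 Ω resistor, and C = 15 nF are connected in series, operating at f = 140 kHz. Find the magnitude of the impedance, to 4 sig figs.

ω = 2πf = 879600 rad/s
X_L = ωL = 53.66 Ω
X_C = 1/(ωC) = 75.79 Ω
Net reactance X = X_L − X_C = -22.13 Ω
Z = 24.40 − j22.13 Ω
|Z| = √(24.40² + 22.13²) = 32.94 Ω

32.94 Ω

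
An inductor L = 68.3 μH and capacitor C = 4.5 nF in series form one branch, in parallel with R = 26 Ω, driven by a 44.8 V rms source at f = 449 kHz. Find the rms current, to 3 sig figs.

ω = 2πf = 2.821e+06 rad/s
X_L = ωL = 193 Ω
X_C = 1/(ωC) = 78.8 Ω
Branch 1: Z₁ = R = 26.0 Ω
Branch 2 (series LC): Z₂ = j(X_L − X_C) = j114 Ω
Parallel: Z = Z₁Z₂/(Z₁+Z₂), |Z| = 25.3 Ω, ∠Z = 12.9°
I = V/|Z| = 44.8/25.3 = 1.77 A

1.77 A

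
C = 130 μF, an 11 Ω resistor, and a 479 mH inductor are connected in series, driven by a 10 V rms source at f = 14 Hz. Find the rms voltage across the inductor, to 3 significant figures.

9.04 V

ω = 2πf = 87.96 rad/s
X_L = ωL = 42.1 Ω
X_C = 1/(ωC) = 87.4 Ω
Net reactance X = X_L − X_C = -45.3 Ω
Z = 11.0 − j45.3 Ω
|Z| = √(11.0² + 45.3²) = 46.6 Ω
I = V/|Z| = 214 mA
V_L = I·|Z_L| = 0.214 × 42.1 = 9.04 V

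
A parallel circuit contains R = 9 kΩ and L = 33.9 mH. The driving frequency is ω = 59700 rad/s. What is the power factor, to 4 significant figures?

X_L = ωL = 2024 Ω
Parallel: admittances add. Y = 1/R + 1/(jωL)
Y = (0.0001111 − j0.0004941) S
|Y| = 0.0005065 S → |Z| = 1/|Y| = 1975 Ω, ∠Z = −∠Y = 77.33°
cos φ = cos(77.33°) = 0.2194

0.2194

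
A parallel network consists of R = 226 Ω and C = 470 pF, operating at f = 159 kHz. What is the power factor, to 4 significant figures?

0.9944

ω = 2πf = 999000 rad/s
X_C = 1/(ωC) = 2130 Ω
Parallel: admittances add. Y = 1/R + jωC
Y = (0.004425 + j0.0004695) S
|Y| = 0.004450 S → |Z| = 1/|Y| = 224.7 Ω, ∠Z = −∠Y = -6.057°
cos φ = cos(-6.057°) = 0.9944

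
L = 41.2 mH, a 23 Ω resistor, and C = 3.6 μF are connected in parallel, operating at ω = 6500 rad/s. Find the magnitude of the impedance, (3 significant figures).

21.0 Ω

X_L = ωL = 268 Ω
X_C = 1/(ωC) = 42.7 Ω
Parallel: admittances add. Y = 1/R + 1/(jωL) + jωC
Y = (0.0435 + j0.0197) S
|Y| = 0.0477 S → |Z| = 1/|Y| = 21.0 Ω, ∠Z = −∠Y = -24.3°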